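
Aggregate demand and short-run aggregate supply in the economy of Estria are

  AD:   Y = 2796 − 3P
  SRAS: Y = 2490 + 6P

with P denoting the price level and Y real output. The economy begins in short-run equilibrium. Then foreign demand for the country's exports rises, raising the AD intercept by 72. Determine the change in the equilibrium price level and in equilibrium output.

This is a positive demand shock: AD shifts right.
New AD: Y = 2868 − 3P.
Set AD = SRAS: 2868 − 3P = 2490 + 6P, so 378 = 9P and P = 42.
Y = 2868 − 3·42 = 2742.
Initially P = 34, Y = 2694, so ΔP = +8 and ΔY = +48.

ΔP = +8, ΔY = +48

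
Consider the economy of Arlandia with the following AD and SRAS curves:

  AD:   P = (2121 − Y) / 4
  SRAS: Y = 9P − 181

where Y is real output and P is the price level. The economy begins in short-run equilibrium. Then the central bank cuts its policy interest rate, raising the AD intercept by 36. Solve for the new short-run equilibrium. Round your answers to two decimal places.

This is a positive demand shock: AD shifts right.
New AD: Y = 2157 − 4P.
Set AD = SRAS: 2157 − 4P = 9P − 181, so 2338 = 13P and P = 179.85.
Substituting into AD, Y = 1437.62.

P = 179.85, Y = 1437.62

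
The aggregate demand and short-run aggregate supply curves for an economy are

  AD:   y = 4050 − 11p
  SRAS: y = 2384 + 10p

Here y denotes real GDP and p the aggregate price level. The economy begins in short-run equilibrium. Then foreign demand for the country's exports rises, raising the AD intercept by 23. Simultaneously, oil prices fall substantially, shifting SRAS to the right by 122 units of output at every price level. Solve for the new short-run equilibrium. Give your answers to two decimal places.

After both shocks: AD is y = 4073 − 11p and SRAS is y = 2506 + 10p.
Setting them equal: 1567 = 21p, so p = 74.62.
Substituting into AD, y = 3252.19.

p = 74.62, y = 3252.19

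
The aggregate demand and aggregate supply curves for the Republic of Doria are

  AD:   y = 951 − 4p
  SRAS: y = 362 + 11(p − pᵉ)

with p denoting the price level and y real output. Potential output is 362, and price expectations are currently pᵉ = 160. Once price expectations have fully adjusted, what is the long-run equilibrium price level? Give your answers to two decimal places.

Long-run p = 147.25

Short run: with pᵉ = 160, SRAS is y = 11p − 1398. Setting AD = SRAS gives 2349 = 15p, so p = 156.60 and y = 951 − 4p = 324.60.
Output 324.60 is below potential 362, so over time expected prices fall and SRAS shifts right until y returns to 362.
Long run: y = 362 on the AD curve gives 362 = 951 − 4p, so p = 147.25.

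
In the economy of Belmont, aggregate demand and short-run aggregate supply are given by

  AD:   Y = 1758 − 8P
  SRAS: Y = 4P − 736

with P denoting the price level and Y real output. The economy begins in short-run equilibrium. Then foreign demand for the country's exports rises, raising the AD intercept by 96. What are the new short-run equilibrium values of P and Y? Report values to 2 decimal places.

P = 215.83, Y = 127.33

This is a positive demand shock: AD shifts right.
New AD: Y = 1854 − 8P.
Set AD = SRAS: 1854 − 8P = 4P − 736, so 2590 = 12P and P = 215.83.
Substituting into AD, Y = 127.33.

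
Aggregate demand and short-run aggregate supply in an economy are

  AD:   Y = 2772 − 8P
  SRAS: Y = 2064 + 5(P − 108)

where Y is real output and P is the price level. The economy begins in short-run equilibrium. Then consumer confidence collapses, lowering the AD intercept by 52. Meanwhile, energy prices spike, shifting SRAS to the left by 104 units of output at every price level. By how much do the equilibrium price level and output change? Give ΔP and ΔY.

After both shocks: AD is Y = 2720 − 8P and SRAS is Y = 1420 + 5P.
Setting them equal: 1300 = 13P, so P = 100.
Y = 2720 − 8·100 = 1920.
Initially P = 96, Y = 2004, so ΔP = +4 and ΔY = -84.

ΔP = +4, ΔY = -84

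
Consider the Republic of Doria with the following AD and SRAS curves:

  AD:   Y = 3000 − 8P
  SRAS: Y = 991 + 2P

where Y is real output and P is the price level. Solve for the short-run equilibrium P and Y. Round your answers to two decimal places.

Set AD = SRAS: 3000 − 8P = 991 + 2P, so 2009 = 10P and P = 200.90.
Substituting into AD, Y = 3000 − 8P = 1392.80.

P = 200.90, Y = 1392.80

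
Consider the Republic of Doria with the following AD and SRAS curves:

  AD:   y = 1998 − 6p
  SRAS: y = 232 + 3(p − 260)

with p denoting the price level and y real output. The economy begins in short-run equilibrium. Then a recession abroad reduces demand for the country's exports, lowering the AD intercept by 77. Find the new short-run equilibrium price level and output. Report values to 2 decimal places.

p = 274.33, y = 275.00

This is a negative demand shock: AD shifts left.
New AD: y = 1921 − 6p.
SRAS can be written y = 3p − 548.
Set AD = SRAS: 1921 − 6p = 3p − 548, so 2469 = 9p and p = 274.33.
Substituting into AD, y = 275.00.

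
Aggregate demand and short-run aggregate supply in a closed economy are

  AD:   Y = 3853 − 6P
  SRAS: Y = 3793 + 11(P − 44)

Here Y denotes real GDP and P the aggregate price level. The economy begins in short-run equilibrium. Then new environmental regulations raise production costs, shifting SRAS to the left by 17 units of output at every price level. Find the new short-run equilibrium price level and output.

This is a negative supply shock: SRAS shifts left.
New SRAS: Y = 3292 + 11P.
Set AD = SRAS: 3853 − 6P = 3292 + 11P, so 561 = 17P and P = 33.
Y = 3853 − 6·33 = 3655.

P = 33, Y = 3655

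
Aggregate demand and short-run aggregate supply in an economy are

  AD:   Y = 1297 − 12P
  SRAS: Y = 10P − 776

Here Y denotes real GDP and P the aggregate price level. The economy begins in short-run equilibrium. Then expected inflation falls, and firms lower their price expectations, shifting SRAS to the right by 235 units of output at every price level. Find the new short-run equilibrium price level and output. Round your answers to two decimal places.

This is a positive supply shock: SRAS shifts right.
New SRAS: Y = 10P − 541.
Set AD = SRAS: 1297 − 12P = 10P − 541, so 1838 = 22P and P = 83.55.
Substituting into AD, Y = 294.45.

P = 83.55, Y = 294.45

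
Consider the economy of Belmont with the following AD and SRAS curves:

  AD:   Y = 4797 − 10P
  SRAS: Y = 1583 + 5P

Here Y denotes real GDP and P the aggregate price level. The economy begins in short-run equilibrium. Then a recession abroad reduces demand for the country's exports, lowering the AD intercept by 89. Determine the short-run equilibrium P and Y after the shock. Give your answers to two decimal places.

P = 208.33, Y = 2624.67

This is a negative demand shock: AD shifts left.
New AD: Y = 4708 − 10P.
Set AD = SRAS: 4708 − 10P = 1583 + 5P, so 3125 = 15P and P = 208.33.
Substituting into AD, Y = 2624.67.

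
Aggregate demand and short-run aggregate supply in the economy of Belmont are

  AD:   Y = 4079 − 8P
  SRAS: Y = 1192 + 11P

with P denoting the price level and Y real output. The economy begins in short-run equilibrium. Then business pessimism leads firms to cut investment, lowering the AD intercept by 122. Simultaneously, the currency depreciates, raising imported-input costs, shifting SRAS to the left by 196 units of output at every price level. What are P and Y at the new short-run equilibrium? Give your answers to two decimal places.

After both shocks: AD is Y = 3957 − 8P and SRAS is Y = 996 + 11P.
Setting them equal: 2961 = 19P, so P = 155.84.
Substituting into AD, Y = 2710.26.

P = 155.84, Y = 2710.26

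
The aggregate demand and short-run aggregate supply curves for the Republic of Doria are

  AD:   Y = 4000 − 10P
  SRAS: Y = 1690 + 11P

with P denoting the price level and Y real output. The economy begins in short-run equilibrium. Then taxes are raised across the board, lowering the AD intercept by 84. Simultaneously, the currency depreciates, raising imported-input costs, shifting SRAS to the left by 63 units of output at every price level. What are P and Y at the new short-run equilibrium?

After both shocks: AD is Y = 3916 − 10P and SRAS is Y = 1627 + 11P.
Setting them equal: 2289 = 21P, so P = 109.
Y = 3916 − 10·109 = 2826.

P = 109, Y = 2826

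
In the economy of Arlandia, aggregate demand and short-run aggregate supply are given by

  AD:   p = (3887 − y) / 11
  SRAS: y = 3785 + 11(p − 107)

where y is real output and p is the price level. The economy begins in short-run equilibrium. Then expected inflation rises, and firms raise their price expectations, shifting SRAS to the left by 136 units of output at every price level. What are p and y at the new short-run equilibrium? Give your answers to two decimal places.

p = 64.32, y = 3179.50

This is a negative supply shock: SRAS shifts left.
New SRAS: y = 2472 + 11p.
Set AD = SRAS: 3887 − 11p = 2472 + 11p, so 1415 = 22p and p = 64.32.
Substituting into AD, y = 3179.50.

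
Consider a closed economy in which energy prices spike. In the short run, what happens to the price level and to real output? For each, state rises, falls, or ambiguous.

This is an adverse supply shock: SRAS shifts left.
Moving along the downward-sloping AD curve, P rises and Y falls.

Price level: rises; output: falls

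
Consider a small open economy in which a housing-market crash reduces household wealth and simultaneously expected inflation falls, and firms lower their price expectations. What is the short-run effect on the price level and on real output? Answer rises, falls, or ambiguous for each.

Price level: falls; output: ambiguous

The first event is a negative demand shock: AD shifts left, which by itself pushes P down and Y down.
The second is a favourable supply shock: SRAS shifts right, which by itself pushes P down and Y up.
Both shocks push P down, so P falls. The two shocks push Y in opposite directions, so the effect on Y is ambiguous.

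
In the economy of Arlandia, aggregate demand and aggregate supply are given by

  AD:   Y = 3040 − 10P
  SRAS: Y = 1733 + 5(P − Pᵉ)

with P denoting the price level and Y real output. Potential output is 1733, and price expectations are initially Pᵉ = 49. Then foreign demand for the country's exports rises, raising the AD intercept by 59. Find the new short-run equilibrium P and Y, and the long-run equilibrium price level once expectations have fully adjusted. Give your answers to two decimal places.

AD shifts right: new AD is Y = 3099 − 10P. With Pᵉ = 49, SRAS is Y = 1488 + 5P.
Short run: 3099 − 10P = 1488 + 5P gives 1611 = 15P, so P = 107.40 and Y = 3099 − 10P = 2025.00.
Y = 2025.00 is above potential 1733; expectations adjust and SRAS shifts left until Y = 1733.
Long run: on the new AD curve, 1733 = 3099 − 10P gives P = 136.60.

Short run: P = 107.40, Y = 2025.00. Long run: P = 136.60.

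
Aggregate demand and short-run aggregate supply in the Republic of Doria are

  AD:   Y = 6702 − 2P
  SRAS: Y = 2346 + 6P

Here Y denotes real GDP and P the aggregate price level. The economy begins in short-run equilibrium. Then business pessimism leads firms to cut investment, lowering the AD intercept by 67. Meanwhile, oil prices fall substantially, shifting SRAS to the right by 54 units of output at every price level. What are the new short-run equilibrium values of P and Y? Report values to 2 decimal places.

P = 529.38, Y = 5576.25

After both shocks: AD is Y = 6635 − 2P and SRAS is Y = 2400 + 6P.
Setting them equal: 4235 = 8P, so P = 529.38.
Substituting into AD, Y = 5576.25.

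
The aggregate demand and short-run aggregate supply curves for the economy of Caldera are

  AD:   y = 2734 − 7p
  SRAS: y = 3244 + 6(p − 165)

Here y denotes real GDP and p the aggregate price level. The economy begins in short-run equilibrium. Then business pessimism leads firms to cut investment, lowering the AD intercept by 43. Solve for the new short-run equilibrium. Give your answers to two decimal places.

p = 33.62, y = 2455.69

This is a negative demand shock: AD shifts left.
New AD: y = 2691 − 7p.
SRAS can be written y = 2254 + 6p.
Set AD = SRAS: 2691 − 7p = 2254 + 6p, so 437 = 13p and p = 33.62.
Substituting into AD, y = 2455.69.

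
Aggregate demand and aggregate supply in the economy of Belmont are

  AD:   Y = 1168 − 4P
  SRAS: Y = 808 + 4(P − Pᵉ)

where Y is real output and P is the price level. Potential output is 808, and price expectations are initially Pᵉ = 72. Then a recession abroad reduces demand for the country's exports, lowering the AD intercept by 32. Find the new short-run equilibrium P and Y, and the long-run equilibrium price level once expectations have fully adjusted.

AD shifts left: new AD is Y = 1136 − 4P. With Pᵉ = 72, SRAS is Y = 520 + 4P.
Short run: 1136 − 4P = 520 + 4P gives 616 = 8P, so P = 77 and Y = 1136 − 4·77 = 828.
Y = 828 is above potential 808; expectations adjust and SRAS shifts left until Y = 808.
Long run: on the new AD curve, 808 = 1136 − 4P gives P = 82.

Short run: P = 77, Y = 828. Long run: P = 82.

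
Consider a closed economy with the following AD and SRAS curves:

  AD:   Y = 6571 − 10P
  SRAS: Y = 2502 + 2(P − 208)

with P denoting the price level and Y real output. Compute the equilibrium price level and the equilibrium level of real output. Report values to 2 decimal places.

P = 373.75, Y = 2833.50

Write SRAS as Y = 2502 + 2P − 416 = 2086 + 2P.
Set AD = SRAS: 6571 − 10P = 2086 + 2P, so 4485 = 12P and P = 373.75.
Substituting into AD, Y = 6571 − 10P = 2833.50.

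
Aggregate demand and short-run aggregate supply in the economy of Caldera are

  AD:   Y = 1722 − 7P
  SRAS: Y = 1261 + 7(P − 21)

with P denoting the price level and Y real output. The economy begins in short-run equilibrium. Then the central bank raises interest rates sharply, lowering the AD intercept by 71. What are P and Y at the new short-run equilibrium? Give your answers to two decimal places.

P = 38.36, Y = 1382.50

This is a negative demand shock: AD shifts left.
New AD: Y = 1651 − 7P.
SRAS can be written Y = 1114 + 7P.
Set AD = SRAS: 1651 − 7P = 1114 + 7P, so 537 = 14P and P = 38.36.
Substituting into AD, Y = 1382.50.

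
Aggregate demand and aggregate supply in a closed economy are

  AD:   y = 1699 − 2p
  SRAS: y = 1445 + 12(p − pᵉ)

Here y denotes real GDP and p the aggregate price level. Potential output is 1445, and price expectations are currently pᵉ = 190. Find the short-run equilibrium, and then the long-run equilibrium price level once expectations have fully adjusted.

Short run: p = 181, y = 1337. Long run: p = 127.

Short run: with pᵉ = 190, SRAS is y = 12p − 835. Setting AD = SRAS gives 2534 = 14p, so p = 181 and y = 1699 − 2·181 = 1337.
Output 1337 is below potential 1445, so over time expected prices fall and SRAS shifts right until y returns to 1445.
Long run: y = 1445 on the AD curve gives 1445 = 1699 − 2p, so p = 127.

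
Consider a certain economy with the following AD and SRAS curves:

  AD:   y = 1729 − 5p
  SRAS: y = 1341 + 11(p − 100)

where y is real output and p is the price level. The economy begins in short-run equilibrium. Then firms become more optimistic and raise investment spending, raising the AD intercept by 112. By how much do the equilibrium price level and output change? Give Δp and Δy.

This is a positive demand shock: AD shifts right.
New AD: y = 1841 − 5p.
SRAS can be written y = 241 + 11p.
Set AD = SRAS: 1841 − 5p = 241 + 11p, so 1600 = 16p and p = 100.
y = 1841 − 5·100 = 1341.
Initially p = 93, y = 1264, so Δp = +7 and Δy = +77.

Δp = +7, Δy = +77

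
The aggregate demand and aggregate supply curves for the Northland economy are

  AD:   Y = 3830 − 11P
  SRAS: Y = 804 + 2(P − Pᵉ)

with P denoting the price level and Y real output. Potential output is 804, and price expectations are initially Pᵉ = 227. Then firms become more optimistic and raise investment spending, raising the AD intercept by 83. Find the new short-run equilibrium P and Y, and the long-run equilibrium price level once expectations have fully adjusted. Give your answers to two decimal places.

AD shifts right: new AD is Y = 3913 − 11P. With Pᵉ = 227, SRAS is Y = 350 + 2P.
Short run: 3913 − 11P = 350 + 2P gives 3563 = 13P, so P = 274.08 and Y = 3913 − 11P = 898.15.
Y = 898.15 is above potential 804; expectations adjust and SRAS shifts left until Y = 804.
Long run: on the new AD curve, 804 = 3913 − 11P gives P = 282.64.

Short run: P = 274.08, Y = 898.15. Long run: P = 282.64.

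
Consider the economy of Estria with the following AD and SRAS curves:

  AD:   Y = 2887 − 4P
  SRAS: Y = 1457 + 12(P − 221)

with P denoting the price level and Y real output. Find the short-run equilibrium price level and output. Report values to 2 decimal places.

P = 255.13, Y = 1866.50

Write SRAS as Y = 1457 + 12P − 2652 = 12P − 1195.
Set AD = SRAS: 2887 − 4P = 12P − 1195, so 4082 = 16P and P = 255.13.
Substituting into AD, Y = 2887 − 4P = 1866.50.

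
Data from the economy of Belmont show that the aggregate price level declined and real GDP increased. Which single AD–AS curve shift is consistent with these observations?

P fell and Y rose. An AD shift moves P and Y in the same direction; an SRAS shift moves them in opposite directions.
Here P and Y moved in opposite directions, so the SRAS curve shifted.
Since Y rose, SRAS shifted right.

SRAS shifted right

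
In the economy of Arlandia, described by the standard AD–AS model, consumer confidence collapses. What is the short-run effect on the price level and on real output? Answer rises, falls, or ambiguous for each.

Price level: falls; output: falls

This is a negative demand shock: AD shifts left.
Moving along the upward-sloping SRAS curve, P falls and Y falls.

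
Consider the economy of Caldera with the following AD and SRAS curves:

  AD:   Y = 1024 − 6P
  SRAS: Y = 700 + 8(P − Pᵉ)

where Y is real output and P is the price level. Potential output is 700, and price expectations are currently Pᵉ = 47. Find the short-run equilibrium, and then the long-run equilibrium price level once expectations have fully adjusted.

Short run: with Pᵉ = 47, SRAS is Y = 324 + 8P. Setting AD = SRAS gives 700 = 14P, so P = 50 and Y = 1024 − 6·50 = 724.
Output 724 is above potential 700, so over time expected prices rise and SRAS shifts left until Y returns to 700.
Long run: Y = 700 on the AD curve gives 700 = 1024 − 6P, so P = 54.

Short run: P = 50, Y = 724. Long run: P = 54.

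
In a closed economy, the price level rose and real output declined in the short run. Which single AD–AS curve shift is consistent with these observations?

P rose and Y fell. An AD shift moves P and Y in the same direction; an SRAS shift moves them in opposite directions.
Here P and Y moved in opposite directions, so the SRAS curve shifted.
Since Y fell, SRAS shifted left.

SRAS shifted left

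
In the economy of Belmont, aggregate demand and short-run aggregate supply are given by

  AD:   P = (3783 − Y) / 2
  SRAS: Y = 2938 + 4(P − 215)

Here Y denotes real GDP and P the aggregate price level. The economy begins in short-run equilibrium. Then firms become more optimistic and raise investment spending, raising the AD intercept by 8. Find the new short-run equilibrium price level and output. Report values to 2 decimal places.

P = 285.50, Y = 3220.00

This is a positive demand shock: AD shifts right.
New AD: Y = 3791 − 2P.
SRAS can be written Y = 2078 + 4P.
Set AD = SRAS: 3791 − 2P = 2078 + 4P, so 1713 = 6P and P = 285.50.
Substituting into AD, Y = 3220.00.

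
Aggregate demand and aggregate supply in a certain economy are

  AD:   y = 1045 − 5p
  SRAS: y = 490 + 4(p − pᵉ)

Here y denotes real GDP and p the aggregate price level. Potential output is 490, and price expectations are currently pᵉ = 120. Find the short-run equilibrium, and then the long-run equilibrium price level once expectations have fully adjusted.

Short run: p = 115, y = 470. Long run: p = 111.

Short run: with pᵉ = 120, SRAS is y = 10 + 4p. Setting AD = SRAS gives 1035 = 9p, so p = 115 and y = 1045 − 5·115 = 470.
Output 470 is below potential 490, so over time expected prices fall and SRAS shifts right until y returns to 490.
Long run: y = 490 on the AD curve gives 490 = 1045 − 5p, so p = 111.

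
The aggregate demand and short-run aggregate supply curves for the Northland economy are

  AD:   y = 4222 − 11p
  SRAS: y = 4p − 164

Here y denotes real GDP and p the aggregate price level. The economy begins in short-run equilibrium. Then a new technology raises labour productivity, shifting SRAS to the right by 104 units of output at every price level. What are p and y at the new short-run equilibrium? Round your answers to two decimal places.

p = 285.47, y = 1081.87

This is a positive supply shock: SRAS shifts right.
New SRAS: y = 4p − 60.
Set AD = SRAS: 4222 − 11p = 4p − 60, so 4282 = 15p and p = 285.47.
Substituting into AD, y = 1081.87.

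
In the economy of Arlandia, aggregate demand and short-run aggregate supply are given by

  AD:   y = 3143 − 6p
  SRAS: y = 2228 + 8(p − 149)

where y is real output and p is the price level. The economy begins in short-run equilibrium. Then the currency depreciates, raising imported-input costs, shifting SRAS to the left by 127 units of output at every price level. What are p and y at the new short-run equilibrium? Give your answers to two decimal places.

p = 159.57, y = 2185.57

This is a negative supply shock: SRAS shifts left.
New SRAS: y = 909 + 8p.
Set AD = SRAS: 3143 − 6p = 909 + 8p, so 2234 = 14p and p = 159.57.
Substituting into AD, y = 2185.57.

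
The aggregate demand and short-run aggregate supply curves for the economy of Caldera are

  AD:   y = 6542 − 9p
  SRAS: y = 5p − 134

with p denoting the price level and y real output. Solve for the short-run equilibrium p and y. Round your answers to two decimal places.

Set AD = SRAS: 6542 − 9p = 5p − 134, so 6676 = 14p and p = 476.86.
Substituting into AD, y = 6542 − 9p = 2250.29.

p = 476.86, y = 2250.29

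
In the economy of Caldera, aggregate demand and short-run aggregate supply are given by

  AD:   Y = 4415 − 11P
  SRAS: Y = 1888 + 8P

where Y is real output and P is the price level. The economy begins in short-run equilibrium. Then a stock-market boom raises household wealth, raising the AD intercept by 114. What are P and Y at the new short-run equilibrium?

P = 139, Y = 3000

This is a positive demand shock: AD shifts right.
New AD: Y = 4529 − 11P.
Set AD = SRAS: 4529 − 11P = 1888 + 8P, so 2641 = 19P and P = 139.
Y = 4529 − 11·139 = 3000.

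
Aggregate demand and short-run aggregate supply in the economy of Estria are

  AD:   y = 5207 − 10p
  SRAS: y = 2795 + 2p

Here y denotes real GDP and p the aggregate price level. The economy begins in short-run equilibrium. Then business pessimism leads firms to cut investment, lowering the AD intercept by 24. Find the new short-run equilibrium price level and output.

This is a negative demand shock: AD shifts left.
New AD: y = 5183 − 10p.
Set AD = SRAS: 5183 − 10p = 2795 + 2p, so 2388 = 12p and p = 199.
y = 5183 − 10·199 = 3193.

p = 199, y = 3193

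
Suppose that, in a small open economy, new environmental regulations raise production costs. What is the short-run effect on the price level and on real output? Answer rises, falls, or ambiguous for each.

This is an adverse supply shock: SRAS shifts left.
Moving along the downward-sloping AD curve, P rises and Y falls.

Price level: rises; output: falls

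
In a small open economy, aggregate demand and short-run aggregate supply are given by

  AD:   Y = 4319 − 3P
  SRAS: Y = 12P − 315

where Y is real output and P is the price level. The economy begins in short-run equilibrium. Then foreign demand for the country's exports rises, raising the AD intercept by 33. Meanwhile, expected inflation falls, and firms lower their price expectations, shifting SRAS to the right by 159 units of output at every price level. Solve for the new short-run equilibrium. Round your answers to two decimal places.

After both shocks: AD is Y = 4352 − 3P and SRAS is Y = 12P − 156.
Setting them equal: 4508 = 15P, so P = 300.53.
Substituting into AD, Y = 3450.40.

P = 300.53, Y = 3450.40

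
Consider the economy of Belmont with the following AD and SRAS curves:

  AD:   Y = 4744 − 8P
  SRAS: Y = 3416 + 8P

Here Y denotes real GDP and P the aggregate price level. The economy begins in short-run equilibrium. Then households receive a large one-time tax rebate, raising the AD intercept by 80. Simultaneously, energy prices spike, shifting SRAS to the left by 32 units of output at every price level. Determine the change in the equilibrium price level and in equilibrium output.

After both shocks: AD is Y = 4824 − 8P and SRAS is Y = 3384 + 8P.
Setting them equal: 1440 = 16P, so P = 90.
Y = 4824 − 8·90 = 4104.
Initially P = 83, Y = 4080, so ΔP = +7 and ΔY = +24.

ΔP = +7, ΔY = +24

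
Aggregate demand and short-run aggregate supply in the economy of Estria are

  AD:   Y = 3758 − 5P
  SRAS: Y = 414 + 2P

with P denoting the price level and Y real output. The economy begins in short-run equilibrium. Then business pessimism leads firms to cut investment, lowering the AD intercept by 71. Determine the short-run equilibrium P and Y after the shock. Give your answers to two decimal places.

This is a negative demand shock: AD shifts left.
New AD: Y = 3687 − 5P.
Set AD = SRAS: 3687 − 5P = 414 + 2P, so 3273 = 7P and P = 467.57.
Substituting into AD, Y = 1349.14.

P = 467.57, Y = 1349.14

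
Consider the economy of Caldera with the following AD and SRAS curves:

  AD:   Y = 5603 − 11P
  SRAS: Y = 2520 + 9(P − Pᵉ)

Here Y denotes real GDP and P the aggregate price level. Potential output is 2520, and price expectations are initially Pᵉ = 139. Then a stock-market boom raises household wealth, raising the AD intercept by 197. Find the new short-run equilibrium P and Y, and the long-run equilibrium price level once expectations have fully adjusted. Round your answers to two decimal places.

AD shifts right: new AD is Y = 5800 − 11P. With Pᵉ = 139, SRAS is Y = 1269 + 9P.
Short run: 5800 − 11P = 1269 + 9P gives 4531 = 20P, so P = 226.55 and Y = 5800 − 11P = 3307.95.
Y = 3307.95 is above potential 2520; expectations adjust and SRAS shifts left until Y = 2520.
Long run: on the new AD curve, 2520 = 5800 − 11P gives P = 298.18.

Short run: P = 226.55, Y = 3307.95. Long run: P = 298.18.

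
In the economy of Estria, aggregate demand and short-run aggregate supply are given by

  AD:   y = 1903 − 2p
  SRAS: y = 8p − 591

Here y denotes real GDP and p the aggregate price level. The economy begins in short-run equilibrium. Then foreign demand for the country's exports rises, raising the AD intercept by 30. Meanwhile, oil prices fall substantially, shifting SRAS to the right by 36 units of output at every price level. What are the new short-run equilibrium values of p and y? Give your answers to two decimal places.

p = 248.80, y = 1435.40

After both shocks: AD is y = 1933 − 2p and SRAS is y = 8p − 555.
Setting them equal: 2488 = 10p, so p = 248.80.
Substituting into AD, y = 1435.40.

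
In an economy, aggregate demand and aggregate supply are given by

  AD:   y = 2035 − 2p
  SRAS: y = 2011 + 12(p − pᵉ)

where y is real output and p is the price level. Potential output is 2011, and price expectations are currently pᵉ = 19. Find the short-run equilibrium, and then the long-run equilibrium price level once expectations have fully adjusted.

Short run: with pᵉ = 19, SRAS is y = 1783 + 12p. Setting AD = SRAS gives 252 = 14p, so p = 18 and y = 2035 − 2·18 = 1999.
Output 1999 is below potential 2011, so over time expected prices fall and SRAS shifts right until y returns to 2011.
Long run: y = 2011 on the AD curve gives 2011 = 2035 − 2p, so p = 12.

Short run: p = 18, y = 1999. Long run: p = 12.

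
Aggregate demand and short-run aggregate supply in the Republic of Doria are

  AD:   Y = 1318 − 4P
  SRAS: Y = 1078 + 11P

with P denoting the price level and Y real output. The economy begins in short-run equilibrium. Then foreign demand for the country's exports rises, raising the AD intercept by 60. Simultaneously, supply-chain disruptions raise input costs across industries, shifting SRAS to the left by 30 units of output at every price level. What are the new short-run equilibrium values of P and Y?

After both shocks: AD is Y = 1378 − 4P and SRAS is Y = 1048 + 11P.
Setting them equal: 330 = 15P, so P = 22.
Y = 1378 − 4·22 = 1290.

P = 22, Y = 1290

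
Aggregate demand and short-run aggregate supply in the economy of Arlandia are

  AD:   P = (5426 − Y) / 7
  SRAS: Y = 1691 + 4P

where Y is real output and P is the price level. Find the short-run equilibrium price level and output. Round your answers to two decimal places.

P = 339.55, Y = 3049.18

Rearrange AD to Y = 5426 − 7P.
Set AD = SRAS: 5426 − 7P = 1691 + 4P, so 3735 = 11P and P = 339.55.
Substituting into AD, Y = 5426 − 7P = 3049.18.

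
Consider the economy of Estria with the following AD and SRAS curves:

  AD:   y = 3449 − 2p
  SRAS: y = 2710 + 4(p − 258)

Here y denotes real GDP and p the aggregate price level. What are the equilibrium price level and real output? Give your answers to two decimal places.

Write SRAS as y = 2710 + 4p − 1032 = 1678 + 4p.
Set AD = SRAS: 3449 − 2p = 1678 + 4p, so 1771 = 6p and p = 295.17.
Substituting into AD, y = 3449 − 2p = 2858.67.

p = 295.17, y = 2858.67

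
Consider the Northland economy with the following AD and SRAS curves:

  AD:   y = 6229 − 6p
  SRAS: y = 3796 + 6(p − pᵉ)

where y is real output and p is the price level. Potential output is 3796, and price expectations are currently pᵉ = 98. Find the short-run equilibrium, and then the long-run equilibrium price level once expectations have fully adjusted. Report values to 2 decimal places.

Short run: with pᵉ = 98, SRAS is y = 3208 + 6p. Setting AD = SRAS gives 3021 = 12p, so p = 251.75 and y = 6229 − 6p = 4718.50.
Output 4718.50 is above potential 3796, so over time expected prices rise and SRAS shifts left until y returns to 3796.
Long run: y = 3796 on the AD curve gives 3796 = 6229 − 6p, so p = 405.50.

Short run: p = 251.75, y = 4718.50. Long run: p = 405.50.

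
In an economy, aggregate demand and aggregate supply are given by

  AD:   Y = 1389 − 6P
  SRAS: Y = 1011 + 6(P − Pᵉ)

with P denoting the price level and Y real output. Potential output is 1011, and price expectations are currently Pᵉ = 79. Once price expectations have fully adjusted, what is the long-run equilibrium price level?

Long-run P = 63

Short run: with Pᵉ = 79, SRAS is Y = 537 + 6P. Setting AD = SRAS gives 852 = 12P, so P = 71 and Y = 1389 − 6·71 = 963.
Output 963 is below potential 1011, so over time expected prices fall and SRAS shifts right until Y returns to 1011.
Long run: Y = 1011 on the AD curve gives 1011 = 1389 − 6P, so P = 63.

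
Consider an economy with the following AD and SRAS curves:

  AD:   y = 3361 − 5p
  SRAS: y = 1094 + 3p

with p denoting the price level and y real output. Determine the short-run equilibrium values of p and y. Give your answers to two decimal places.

Set AD = SRAS: 3361 − 5p = 1094 + 3p, so 2267 = 8p and p = 283.38.
Substituting into AD, y = 3361 − 5p = 1944.13.

p = 283.38, y = 1944.13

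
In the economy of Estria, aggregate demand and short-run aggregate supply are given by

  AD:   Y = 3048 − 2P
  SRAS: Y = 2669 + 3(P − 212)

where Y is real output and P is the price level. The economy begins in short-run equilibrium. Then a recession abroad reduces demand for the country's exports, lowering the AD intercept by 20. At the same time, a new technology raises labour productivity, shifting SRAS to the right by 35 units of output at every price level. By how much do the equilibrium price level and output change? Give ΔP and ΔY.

ΔP = -11, ΔY = +2

After both shocks: AD is Y = 3028 − 2P and SRAS is Y = 2068 + 3P.
Setting them equal: 960 = 5P, so P = 192.
Y = 3028 − 2·192 = 2644.
Initially P = 203, Y = 2642, so ΔP = -11 and ΔY = +2.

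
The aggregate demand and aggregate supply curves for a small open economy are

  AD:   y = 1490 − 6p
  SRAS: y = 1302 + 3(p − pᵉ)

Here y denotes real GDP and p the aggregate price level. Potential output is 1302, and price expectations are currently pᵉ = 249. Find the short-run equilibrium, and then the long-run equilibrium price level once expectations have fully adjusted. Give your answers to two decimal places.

Short run: p = 103.89, y = 866.67. Long run: p = 31.33.

Short run: with pᵉ = 249, SRAS is y = 555 + 3p. Setting AD = SRAS gives 935 = 9p, so p = 103.89 and y = 1490 − 6p = 866.67.
Output 866.67 is below potential 1302, so over time expected prices fall and SRAS shifts right until y returns to 1302.
Long run: y = 1302 on the AD curve gives 1302 = 1490 − 6p, so p = 31.33.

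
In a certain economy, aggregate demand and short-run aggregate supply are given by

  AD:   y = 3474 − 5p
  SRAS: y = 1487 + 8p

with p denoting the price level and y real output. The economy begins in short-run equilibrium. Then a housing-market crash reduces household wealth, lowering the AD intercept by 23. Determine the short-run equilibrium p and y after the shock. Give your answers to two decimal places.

This is a negative demand shock: AD shifts left.
New AD: y = 3451 − 5p.
Set AD = SRAS: 3451 − 5p = 1487 + 8p, so 1964 = 13p and p = 151.08.
Substituting into AD, y = 2695.62.

p = 151.08, y = 2695.62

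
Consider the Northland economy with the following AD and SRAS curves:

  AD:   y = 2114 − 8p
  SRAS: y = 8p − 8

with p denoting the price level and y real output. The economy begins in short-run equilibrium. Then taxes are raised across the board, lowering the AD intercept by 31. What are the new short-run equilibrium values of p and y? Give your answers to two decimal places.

This is a negative demand shock: AD shifts left.
New AD: y = 2083 − 8p.
Set AD = SRAS: 2083 − 8p = 8p − 8, so 2091 = 16p and p = 130.69.
Substituting into AD, y = 1037.50.

p = 130.69, y = 1037.50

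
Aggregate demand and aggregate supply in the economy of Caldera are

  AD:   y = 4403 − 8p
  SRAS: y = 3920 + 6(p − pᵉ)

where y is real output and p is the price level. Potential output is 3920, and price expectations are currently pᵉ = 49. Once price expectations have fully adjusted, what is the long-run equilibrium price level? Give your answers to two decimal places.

Long-run p = 60.38

Short run: with pᵉ = 49, SRAS is y = 3626 + 6p. Setting AD = SRAS gives 777 = 14p, so p = 55.50 and y = 4403 − 8p = 3959.00.
Output 3959.00 is above potential 3920, so over time expected prices rise and SRAS shifts left until y returns to 3920.
Long run: y = 3920 on the AD curve gives 3920 = 4403 − 8p, so p = 60.38.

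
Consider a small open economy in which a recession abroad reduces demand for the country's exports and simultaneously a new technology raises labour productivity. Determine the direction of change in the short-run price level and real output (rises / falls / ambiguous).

Price level: falls; output: ambiguous

The first event is a negative demand shock: AD shifts left, which by itself pushes P down and Y down.
The second is a favourable supply shock: SRAS shifts right, which by itself pushes P down and Y up.
Both shocks push P down, so P falls. The two shocks push Y in opposite directions, so the effect on Y is ambiguous.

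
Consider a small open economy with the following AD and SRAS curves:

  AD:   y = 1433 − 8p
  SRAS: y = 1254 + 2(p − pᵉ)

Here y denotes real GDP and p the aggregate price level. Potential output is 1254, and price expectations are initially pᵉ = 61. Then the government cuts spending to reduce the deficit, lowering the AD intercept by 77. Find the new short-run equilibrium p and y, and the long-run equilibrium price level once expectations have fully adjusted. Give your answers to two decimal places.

Short run: p = 22.40, y = 1176.80. Long run: p = 12.75.

AD shifts left: new AD is y = 1356 − 8p. With pᵉ = 61, SRAS is y = 1132 + 2p.
Short run: 1356 − 8p = 1132 + 2p gives 224 = 10p, so p = 22.40 and y = 1356 − 8p = 1176.80.
y = 1176.80 is below potential 1254; expectations adjust and SRAS shifts right until y = 1254.
Long run: on the new AD curve, 1254 = 1356 − 8p gives p = 12.75.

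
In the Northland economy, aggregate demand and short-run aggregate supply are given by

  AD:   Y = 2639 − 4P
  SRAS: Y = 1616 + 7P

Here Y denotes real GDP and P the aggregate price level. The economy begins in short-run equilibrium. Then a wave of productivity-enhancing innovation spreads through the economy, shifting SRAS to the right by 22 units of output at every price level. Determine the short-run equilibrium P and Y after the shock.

This is a positive supply shock: SRAS shifts right.
New SRAS: Y = 1638 + 7P.
Set AD = SRAS: 2639 − 4P = 1638 + 7P, so 1001 = 11P and P = 91.
Y = 2639 − 4·91 = 2275.

P = 91, Y = 2275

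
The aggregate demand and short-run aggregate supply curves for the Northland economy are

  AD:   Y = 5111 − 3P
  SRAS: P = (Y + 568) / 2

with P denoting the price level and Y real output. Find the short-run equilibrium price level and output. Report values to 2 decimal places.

P = 1135.80, Y = 1703.60

Rearrange SRAS to Y = 2P − 568.
Set AD = SRAS: 5111 − 3P = 2P − 568, so 5679 = 5P and P = 1135.80.
Substituting into AD, Y = 5111 − 3P = 1703.60.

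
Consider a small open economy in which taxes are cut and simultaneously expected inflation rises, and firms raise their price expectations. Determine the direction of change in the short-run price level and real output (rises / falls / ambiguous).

The first event is a positive demand shock: AD shifts right, which by itself pushes P up and Y up.
The second is an adverse supply shock: SRAS shifts left, which by itself pushes P up and Y down.
Both shocks push P up, so P rises. The two shocks push Y in opposite directions, so the effect on Y is ambiguous.

Price level: rises; output: ambiguous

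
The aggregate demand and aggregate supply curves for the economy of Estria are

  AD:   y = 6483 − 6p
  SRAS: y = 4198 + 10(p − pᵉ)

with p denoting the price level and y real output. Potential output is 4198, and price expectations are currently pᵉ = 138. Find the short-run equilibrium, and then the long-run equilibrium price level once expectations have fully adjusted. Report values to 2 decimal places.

Short run: p = 229.06, y = 5108.63. Long run: p = 380.83.

Short run: with pᵉ = 138, SRAS is y = 2818 + 10p. Setting AD = SRAS gives 3665 = 16p, so p = 229.06 and y = 6483 − 6p = 5108.63.
Output 5108.63 is above potential 4198, so over time expected prices rise and SRAS shifts left until y returns to 4198.
Long run: y = 4198 on the AD curve gives 4198 = 6483 − 6p, so p = 380.83.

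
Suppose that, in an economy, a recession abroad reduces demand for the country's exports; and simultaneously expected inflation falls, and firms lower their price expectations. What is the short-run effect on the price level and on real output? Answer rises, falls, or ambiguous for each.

The first event is a negative demand shock: AD shifts left, which by itself pushes P down and Y down.
The second is a favourable supply shock: SRAS shifts right, which by itself pushes P down and Y up.
Both shocks push P down, so P falls. The two shocks push Y in opposite directions, so the effect on Y is ambiguous.

Price level: falls; output: ambiguous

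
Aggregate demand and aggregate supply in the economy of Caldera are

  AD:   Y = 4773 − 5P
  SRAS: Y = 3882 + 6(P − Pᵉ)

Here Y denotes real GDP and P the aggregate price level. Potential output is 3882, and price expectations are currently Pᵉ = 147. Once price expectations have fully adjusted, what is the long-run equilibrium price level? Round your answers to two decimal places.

Long-run P = 178.20

Short run: with Pᵉ = 147, SRAS is Y = 3000 + 6P. Setting AD = SRAS gives 1773 = 11P, so P = 161.18 and Y = 4773 − 5P = 3967.09.
Output 3967.09 is above potential 3882, so over time expected prices rise and SRAS shifts left until Y returns to 3882.
Long run: Y = 3882 on the AD curve gives 3882 = 4773 − 5P, so P = 178.20.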